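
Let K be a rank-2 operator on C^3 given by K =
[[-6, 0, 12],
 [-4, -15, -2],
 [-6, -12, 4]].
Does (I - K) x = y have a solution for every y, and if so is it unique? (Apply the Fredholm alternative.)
(I - K) is invertible (det(I - K) = 72 ≠ 0), so for every y in C^3 the equation (I - K) x = y has a unique solution.

K has rank 2 and factors as K = U V^T = u1 v1^T + u2 v2^T with u1 = (-3, -2, -3), v1 = (2, 3, -2), u2 = (3, -3, -1), v2 = (0, 3, 2) (multiplying out reproduces the displayed K). The nonzero eigenvalues of U V^T coincide with those of the 2 x 2 matrix G = V^T U = [[v1·u1, v1·u2], [v2·u1, v2·u2]] = [[-6, -1], [-12, -11]], and by the Sylvester determinant identity det(I_3 - U V^T) = det(I_2 - V^T U) = det([[7, 1], [12, 12]]) = (7)(12) - (1)(12) = 72. (Direct check: I - K =
[[7, 0, -12],
 [4, 16, 2],
 [6, 12, -3]]
has determinant 72.) The finite-dimensional Fredholm alternative says: either (I - K) is invertible, or ker(I - K) ≠ {0} and then range(I - K) = ker((I - K)^*)^⊥, with dim ker(I - K) = dim ker((I - K)^*). Since det(I - K) ≠ 0, 1 is not an eigenvalue of K and ker(I - K) = {0}, so we are in the first case: for every y there is a unique x = (I - K)^(-1) y. (Explicitly, by the Woodbury identity, (I - U V^T)^(-1) = I + U (I_2 - G)^(-1) V^T.)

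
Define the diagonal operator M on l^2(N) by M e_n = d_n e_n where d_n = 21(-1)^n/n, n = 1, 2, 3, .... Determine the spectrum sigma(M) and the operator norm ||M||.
sigma(M) = {21(-1)^n/n : n ≥ 1} ∪ {0}; ||M|| = 21

A bounded diagonal operator on l^2 with diagonal entries d_n has spectrum equal to the closure of {d_n : n ≥ 1}: every d_n is an eigenvalue (with eigenvector e_n), so {d_n} ⊂ sigma(M); the spectrum is closed, so its closure is too; and for lambda not in the closure, (M - lambda I) has bounded inverse (the diagonal entries 1/(d_n - lambda) are bounded). For our sequence d_n = 21(-1)^n/n, n = 1, 2, 3, ...:
  - {d_n} = {21(-1)^n/n : n ≥ 1}; the only limit point is 0
  - closure = {21(-1)^n/n : n ≥ 1} ∪ {0}
For the norm: a diagonal operator has ||M|| = sup_n |d_n|. Here |d_n| = 21/n is decreasing, so sup_n |d_n| = |d_1| = 21. So ||M|| = 21.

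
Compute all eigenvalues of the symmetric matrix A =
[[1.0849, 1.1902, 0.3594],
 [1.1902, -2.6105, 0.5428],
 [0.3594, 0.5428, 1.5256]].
sigma(A) ≈ {-3, 1, 2}

A is real symmetric, so its spectrum consists of real eigenvalues. Expanding the characteristic polynomial of the displayed matrix gives
  det(λ I - A) = p(λ) = λ^3 + (0)λ^2 + (-7)λ + (6).
Solving p(λ) = 0 yields eigenvalues ≈ -3, 1, 2. (A is shown rounded to 4 decimals, so these recover the underlying integer eigenvalues to within that precision.)
Verification: the trace of A = 0 equals the sum of eigenvalues 0, and det(A) ≈ -5.9999 matches the eigenvalue product -6.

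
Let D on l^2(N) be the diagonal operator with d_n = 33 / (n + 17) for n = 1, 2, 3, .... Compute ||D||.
||D|| = 11/6 (attained at n = 1)

For D diagonal, ||D|| = sup_n |d_n| = sup_n 33/(n + 17). This is positive and strictly decreasing in n, so the supremum is attained at n = 1: d_1 = 33/(1 + 17) = 11/6. Hence ||D|| = 11/6.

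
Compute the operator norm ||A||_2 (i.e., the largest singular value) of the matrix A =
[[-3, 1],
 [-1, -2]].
||A||_2 = sqrt((15 + sqrt(29))/2) ≈ 3.1926 (= sqrt(largest eigenvalue of A^T A))

||A||_2 = sigma_max(A) = sqrt(lambda_max(A^T A)). Form the symmetric matrix M = A^T A =
[[10, -1],
 [-1, 5]].
Its characteristic polynomial (trace, determinant of M give the coefficients) is
  p(λ) = det(λ I - M) = λ^2 - 15λ + 49.
For λ^2 - 15λ + 49 the discriminant is 29. It is nonnegative but not a perfect square, so the roots are real and irrational: λ = (15 ± sqrt(29))/2 ≈ 10.1926, 4.8074.
So the eigenvalues of A^T A are ≈ 4.8074, 10.1926 (all ≥ 0, as they must be for A^T A). The largest is λ_max = (15 + sqrt(29))/2 ≈ 10.1926, hence ||A||_2 = sqrt(λ_max) = sqrt((15 + sqrt(29))/2) ≈ 3.1926.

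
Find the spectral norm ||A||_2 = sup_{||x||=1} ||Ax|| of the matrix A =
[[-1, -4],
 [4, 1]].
||A||_2 = 5 (= sqrt(largest eigenvalue of A^T A))

||A||_2 = sigma_max(A) = sqrt(lambda_max(A^T A)). Form the symmetric matrix M = A^T A =
[[17, 8],
 [8, 17]].
Its characteristic polynomial (trace, determinant of M give the coefficients) is
  p(λ) = det(λ I - M) = λ^2 - 34λ + 225.
For λ^2 - 34λ + 225 the discriminant is 256. It is a perfect square (16^2), so the roots are rational: λ = (34 ± 16)/2 = 25, 9.
So the eigenvalues of A^T A are ≈ 9, 25 (all ≥ 0, as they must be for A^T A). The largest is λ_max = 25, hence ||A||_2 = sqrt(λ_max) = 5.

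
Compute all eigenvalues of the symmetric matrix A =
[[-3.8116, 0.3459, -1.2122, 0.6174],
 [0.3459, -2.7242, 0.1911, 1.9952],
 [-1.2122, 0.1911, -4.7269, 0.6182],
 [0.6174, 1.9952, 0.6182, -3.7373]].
sigma(A) ≈ {-6, -5, -3, -1}

A is real symmetric, so its spectrum consists of real eigenvalues. Expanding the characteristic polynomial of the displayed matrix gives
  det(λ I - A) = p(λ) = λ^4 + (15)λ^3 + (77)λ^2 + (153)λ + (89.999).
Solving p(λ) = 0 yields eigenvalues ≈ -6, -5, -3, -1. (A is shown rounded to 4 decimals, so these recover the underlying integer eigenvalues to within that precision.)
Verification: the trace of A = -15 equals the sum of eigenvalues -15, and det(A) ≈ 89.9990 matches the eigenvalue product 90.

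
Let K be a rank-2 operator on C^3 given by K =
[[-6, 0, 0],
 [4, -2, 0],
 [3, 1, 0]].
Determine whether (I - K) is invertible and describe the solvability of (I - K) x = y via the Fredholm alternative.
(I - K) is invertible (det(I - K) = 21 ≠ 0), so for every y in C^3 the equation (I - K) x = y has a unique solution.

K has rank 2 and factors as K = U V^T = u1 v1^T + u2 v2^T with u1 = (0, 2, -1), v1 = (1, -1, 0), u2 = (3, -1, -2), v2 = (-2, 0, 0) (multiplying out reproduces the displayed K). The nonzero eigenvalues of U V^T coincide with those of the 2 x 2 matrix G = V^T U = [[v1·u1, v1·u2], [v2·u1, v2·u2]] = [[-2, 4], [0, -6]], and by the Sylvester determinant identity det(I_3 - U V^T) = det(I_2 - V^T U) = det([[3, -4], [0, 7]]) = (3)(7) - (-4)(0) = 21. (Direct check: I - K =
[[7, 0, 0],
 [-4, 3, 0],
 [-3, -1, 1]]
has determinant 21.) The finite-dimensional Fredholm alternative says: either (I - K) is invertible, or ker(I - K) ≠ {0} and then range(I - K) = ker((I - K)^*)^⊥, with dim ker(I - K) = dim ker((I - K)^*). Since det(I - K) ≠ 0, 1 is not an eigenvalue of K and ker(I - K) = {0}, so we are in the first case: for every y there is a unique x = (I - K)^(-1) y. (Explicitly, by the Woodbury identity, (I - U V^T)^(-1) = I + U (I_2 - G)^(-1) V^T.)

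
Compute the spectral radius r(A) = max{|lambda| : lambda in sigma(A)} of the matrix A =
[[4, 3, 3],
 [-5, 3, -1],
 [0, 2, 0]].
r(A) ≈ 5.8271

The eigenvalues of A are the roots of its characteristic polynomial. With M = A (coefficients from the trace, the sum of principal 2x2 minors, and det A):
  p(λ) = det(λ I - M) = λ^3 - 7λ^2 + 29λ + 22.
No integer candidate from the rational root theorem (±divisors of 22) is a root, so the roots are irrational. The cubic discriminant is Δ = -119619 < 0, so there is one real root and a complex-conjugate pair. p(-1) = -15 and p(0) = 22 have opposite signs, so a root lies in (-1, 0); Newton's method refines it to λ ≈ -0.6479. Dividing out (λ - (-0.6479)) leaves approximately λ^2 - 7.6479λ + 33.9552. For λ^2 - 7.6479λ + 33.9552 the discriminant is -77.3302. It is negative, so the remaining roots are the complex-conjugate pair λ ≈ 3.824 ± 4.3969i. Their product equals the constant term, so |λ|^2 ≈ 33.9552 and |λ| ≈ 5.8271.
Thus the eigenvalues (to 4 decimals) are -0.6479 (modulus 0.6479); 3.824 ± 4.3969i (modulus 5.8271). The spectral radius is the largest modulus: r(A) ≈ 5.8271. (Cross-check: r(A) ≤ ||A||_2 ≈ 6.9649; equality holds whenever A is normal, though it can also hold for some non-normal A.)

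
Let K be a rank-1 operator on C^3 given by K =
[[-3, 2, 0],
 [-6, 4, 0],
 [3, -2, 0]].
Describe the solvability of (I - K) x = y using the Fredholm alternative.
(I - K) is singular (det(I - K) = 0, i.e. 1 ∈ sigma(K)). (I - K) x = y is solvable iff y ⊥ ker((I - K)^*) = span{(-3, 2, 0)}, i.e. iff -3y_1 + 2y_2 = 0. When solvable, the solutions are x = y + c·(1, 2, -1), c arbitrary (ker(I - K) = span{(1, 2, -1)}, dimension 1).

K has rank 1, so it is an outer product K = u v^T: every row of K is a multiple of one row vector. Reading off the entries, u = (1, 2, -1) and v = (-3, 2, 0) (row i of K equals u_i·v^T). A rank-one matrix u v^T satisfies K u = u (v·u) and kills the (2)-dimensional subspace v^⊥, so its characteristic polynomial is lambda^2 (lambda - v·u) with v·u = tr K = 1. Hence the eigenvalues of I - K are 1 (multiplicity 2) and 1 - (1) = 0, so det(I - K) = 0. (Direct check: I - K =
[[4, -2, 0],
 [6, -3, 0],
 [-3, 2, 1]]
has determinant 0.) So 1 is an eigenvalue of K and (I - K) is not invertible. The finite-dimensional Fredholm alternative says: either (I - K) is invertible, or ker(I - K) ≠ {0} and then range(I - K) = ker((I - K)^*)^⊥, with dim ker(I - K) = dim ker((I - K)^*). We are in the second case, so we need both kernels. Kernel of I - K: (I - K) u = u - u (v·u) = u - u = 0, so ker(I - K) = span{u} = span{(1, 2, -1)} (it is exactly 1-dimensional because rank(I - K) = 2). Kernel of the adjoint: K is real, so (I - K)^* = I - K^T = I - v u^T, and (I - v u^T) v = v - v (u·v) = 0; hence ker((I - K)^*) = span{v} = span{(-3, 2, 0)}. Therefore (I - K) x = y is solvable iff <y, v> = 0, i.e. iff -3y_1 + 2y_2 = 0. When this holds, K y = u (v·y) = 0, so (I - K) y = y and x = y is a particular solution; the full solution set is the line x = y + c·u = y + c·(1, 2, -1), c ∈ C.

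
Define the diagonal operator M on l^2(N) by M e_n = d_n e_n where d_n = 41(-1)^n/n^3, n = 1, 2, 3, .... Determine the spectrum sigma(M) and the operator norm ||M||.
sigma(M) = {41(-1)^n/n^3 : n ≥ 1} ∪ {0}; ||M|| = 41

A bounded diagonal operator on l^2 with diagonal entries d_n has spectrum equal to the closure of {d_n : n ≥ 1}: every d_n is an eigenvalue (with eigenvector e_n), so {d_n} ⊂ sigma(M); the spectrum is closed, so its closure is too; and for lambda not in the closure, (M - lambda I) has bounded inverse (the diagonal entries 1/(d_n - lambda) are bounded). For our sequence d_n = 41(-1)^n/n^3, n = 1, 2, 3, ...:
  - {d_n} = {41(-1)^n/n^3 : n ≥ 1}; the only limit point is 0
  - closure = {41(-1)^n/n^3 : n ≥ 1} ∪ {0}
For the norm: a diagonal operator has ||M|| = sup_n |d_n|. Here |d_n| = 41/n^3 is decreasing, so sup_n |d_n| = |d_1| = 41. So ||M|| = 41.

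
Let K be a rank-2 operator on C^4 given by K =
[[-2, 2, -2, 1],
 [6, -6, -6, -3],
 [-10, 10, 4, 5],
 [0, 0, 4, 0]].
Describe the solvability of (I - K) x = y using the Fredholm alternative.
(I - K) is invertible (det(I - K) = -7 ≠ 0), so for every y in C^4 the equation (I - K) x = y has a unique solution.

K has rank 2 and factors as K = U V^T = u1 v1^T + u2 v2^T with u1 = (-1, -3, 2, 2), v1 = (-2, 2, 2, 1), u2 = (2, 0, 3, -2), v2 = (-2, 2, 0, 1) (multiplying out reproduces the displayed K). The nonzero eigenvalues of U V^T coincide with those of the 2 x 2 matrix G = V^T U = [[v1·u1, v1·u2], [v2·u1, v2·u2]] = [[2, 0], [-2, -6]], and by the Sylvester determinant identity det(I_4 - U V^T) = det(I_2 - V^T U) = det([[-1, 0], [2, 7]]) = (-1)(7) - (0)(2) = -7. (Direct check: I - K =
[[3, -2, 2, -1],
 [-6, 7, 6, 3],
 [10, -10, -3, -5],
 [0, 0, -4, 1]]
has determinant -7.) The finite-dimensional Fredholm alternative says: either (I - K) is invertible, or ker(I - K) ≠ {0} and then range(I - K) = ker((I - K)^*)^⊥, with dim ker(I - K) = dim ker((I - K)^*). Since det(I - K) ≠ 0, 1 is not an eigenvalue of K and ker(I - K) = {0}, so we are in the first case: for every y there is a unique x = (I - K)^(-1) y. (Explicitly, by the Woodbury identity, (I - U V^T)^(-1) = I + U (I_2 - G)^(-1) V^T.)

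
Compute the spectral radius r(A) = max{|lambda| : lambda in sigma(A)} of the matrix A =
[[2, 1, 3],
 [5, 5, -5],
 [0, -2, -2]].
r(A) ≈ 6.5029

The eigenvalues of A are the roots of its characteristic polynomial. With M = A (coefficients from the trace, the sum of principal 2x2 minors, and det A):
  p(λ) = det(λ I - M) = λ^3 - 5λ^2 - 19λ + 60.
No integer candidate from the rational root theorem (±divisors of 60) is a root, so the roots are irrational. The cubic discriminant is Δ = 71861 > 0, so there are three distinct real roots. p(-4) = -8 and p(-3) = 45 have opposite signs, so a root lies in (-4, -3); Newton's method refines it to λ ≈ -3.8806. p(2) = 10 and p(3) = -15 have opposite signs, so a root lies in (2, 3); Newton's method refines it to λ ≈ 2.3776. p(6) = -18 and p(7) = 25 have opposite signs, so a root lies in (6, 7); Newton's method refines it to λ ≈ 6.5029. Check (Vieta): the three roots sum to 5, matching tr M = 5.
Thus the eigenvalues (to 4 decimals) are -3.8806 (modulus 3.8806); 2.3776 (modulus 2.3776); 6.5029 (modulus 6.5029). The spectral radius is the largest modulus: r(A) ≈ 6.5029. (Cross-check: r(A) ≤ ||A||_2 ≈ 8.6603; equality holds whenever A is normal, though it can also hold for some non-normal A.)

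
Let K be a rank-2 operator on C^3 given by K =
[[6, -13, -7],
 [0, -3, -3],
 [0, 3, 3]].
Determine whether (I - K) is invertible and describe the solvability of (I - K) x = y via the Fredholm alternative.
(I - K) is invertible (det(I - K) = -5 ≠ 0), so for every y in C^3 the equation (I - K) x = y has a unique solution.

K has rank 2 and factors as K = U V^T = u1 v1^T + u2 v2^T with u1 = (3, 1, -1), v1 = (0, -3, -3), u2 = (2, 0, 0), v2 = (3, -2, 1) (multiplying out reproduces the displayed K). The nonzero eigenvalues of U V^T coincide with those of the 2 x 2 matrix G = V^T U = [[v1·u1, v1·u2], [v2·u1, v2·u2]] = [[0, 0], [6, 6]], and by the Sylvester determinant identity det(I_3 - U V^T) = det(I_2 - V^T U) = det([[1, 0], [-6, -5]]) = (1)(-5) - (0)(-6) = -5. (Direct check: I - K =
[[-5, 13, 7],
 [0, 4, 3],
 [0, -3, -2]]
has determinant -5.) The finite-dimensional Fredholm alternative says: either (I - K) is invertible, or ker(I - K) ≠ {0} and then range(I - K) = ker((I - K)^*)^⊥, with dim ker(I - K) = dim ker((I - K)^*). Since det(I - K) ≠ 0, 1 is not an eigenvalue of K and ker(I - K) = {0}, so we are in the first case: for every y there is a unique x = (I - K)^(-1) y. (Explicitly, by the Woodbury identity, (I - U V^T)^(-1) = I + U (I_2 - G)^(-1) V^T.)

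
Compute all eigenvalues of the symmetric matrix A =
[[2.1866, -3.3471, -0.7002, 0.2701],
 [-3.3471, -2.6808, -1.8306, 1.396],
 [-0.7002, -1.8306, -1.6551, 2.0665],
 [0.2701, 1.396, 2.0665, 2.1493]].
sigma(A) ≈ {-6, -1, 3, 4}

A is real symmetric, so its spectrum consists of real eigenvalues. Expanding the characteristic polynomial of the displayed matrix gives
  det(λ I - A) = p(λ) = λ^4 + (0)λ^3 + (-31)λ^2 + (42.0022)λ + (71.9921).
Solving p(λ) = 0 yields eigenvalues ≈ -6, -1, 3, 4. (A is shown rounded to 4 decimals, so these recover the underlying integer eigenvalues to within that precision.)
Verification: the trace of A = 0 equals the sum of eigenvalues 0, and det(A) ≈ 71.9921 matches the eigenvalue product 72.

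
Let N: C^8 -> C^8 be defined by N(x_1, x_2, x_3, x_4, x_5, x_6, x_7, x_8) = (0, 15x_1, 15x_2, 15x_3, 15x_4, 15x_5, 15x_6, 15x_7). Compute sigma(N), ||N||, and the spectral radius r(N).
sigma(N) = {0}; ||N|| = 15; r(N) = 0. (N is nilpotent with N^8 = 0.)

On C^8, N is a strictly lower-triangular matrix with 15 on the subdiagonal and zeros elsewhere, so its characteristic polynomial is lambda^8 and every eigenvalue is 0: sigma(N) = {0}. For the operator norm, N e_i = 15e_{i+1} for i = 1, ..., 7 and N e_8 = 0, so the singular values of N are 15 (with multiplicity 7) and 0; hence ||N|| = 15. The spectral radius r(N) = max|lambda| = 0. Note ||N|| > r(N) — characteristic of non-normal nilpotent operators. Indeed N^8 = 0.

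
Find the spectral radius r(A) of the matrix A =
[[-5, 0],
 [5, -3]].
r(A) = 5

The eigenvalues of A are the roots of its characteristic polynomial. With M = A (coefficients from the trace and determinant):
  p(λ) = det(λ I - M) = λ^2 + 8λ + 15.
For λ^2 + 8λ + 15 the discriminant is 4. It is a perfect square (2^2), so the roots are rational: λ = (-8 ± 2)/2 = -3, -5.
Thus the eigenvalues (to 4 decimals) are -3 (modulus 3); -5 (modulus 5). The spectral radius is the largest modulus: r(A) = 5. (Cross-check: r(A) ≤ ||A||_2 ≈ 7.4096; equality holds whenever A is normal, though it can also hold for some non-normal A.)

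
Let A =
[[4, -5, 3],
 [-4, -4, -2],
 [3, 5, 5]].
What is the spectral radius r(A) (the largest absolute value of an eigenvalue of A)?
r(A) ≈ 7.2793

The eigenvalues of A are the roots of its characteristic polynomial. With M = A (coefficients from the trace, the sum of principal 2x2 minors, and det A):
  p(λ) = det(λ I - M) = λ^3 - 5λ^2 - 35λ + 134.
No integer candidate from the rational root theorem (±divisors of 134) is a root, so the roots are irrational. The cubic discriminant is Δ = 206413 > 0, so there are three distinct real roots. p(-6) = -52 and p(-5) = 59 have opposite signs, so a root lies in (-6, -5); Newton's method refines it to λ ≈ -5.5789. p(3) = 11 and p(4) = -22 have opposite signs, so a root lies in (3, 4); Newton's method refines it to λ ≈ 3.2996. p(7) = -13 and p(8) = 46 have opposite signs, so a root lies in (7, 8); Newton's method refines it to λ ≈ 7.2793. Check (Vieta): the three roots sum to 5, matching tr M = 5.
Thus the eigenvalues (to 4 decimals) are -5.5789 (modulus 5.5789); 3.2996 (modulus 3.2996); 7.2793 (modulus 7.2793). The spectral radius is the largest modulus: r(A) ≈ 7.2793. (Cross-check: r(A) ≤ ||A||_2 ≈ 9.5518; equality holds whenever A is normal, though it can also hold for some non-normal A.)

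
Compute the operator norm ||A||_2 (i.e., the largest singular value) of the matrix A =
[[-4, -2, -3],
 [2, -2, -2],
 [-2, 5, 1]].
||A||_2 ≈ 6.4506 (= sqrt(largest eigenvalue of A^T A))

||A||_2 = sigma_max(A) = sqrt(lambda_max(A^T A)). Form the symmetric matrix M = A^T A =
[[24, -6, 6],
 [-6, 33, 15],
 [6, 15, 14]].
Its characteristic polynomial (trace, sum of principal 2x2 minors, determinant of M give the coefficients) is
  p(λ) = det(λ I - M) = λ^3 - 71λ^2 + 1293λ - 2916.
No integer candidate from the rational root theorem (±divisors of 2916) is a root, so the roots are irrational. The cubic discriminant is Δ = 195287229 > 0, so there are three distinct real roots. p(2) = -606 and p(3) = 351 have opposite signs, so a root lies in (2, 3); Newton's method refines it to λ ≈ 2.6176. p(26) = 282 and p(27) = -81 have opposite signs, so a root lies in (26, 27); Newton's method refines it to λ ≈ 26.7726. p(41) = -333 and p(42) = 234 have opposite signs, so a root lies in (41, 42); Newton's method refines it to λ ≈ 41.6098. Check (Vieta): the three roots sum to 71, matching tr M = 71.
So the eigenvalues of A^T A are ≈ 2.6176, 26.7726, 41.6098 (all ≥ 0, as they must be for A^T A). The largest is λ_max ≈ 41.6098, hence ||A||_2 = sqrt(λ_max) ≈ 6.4506.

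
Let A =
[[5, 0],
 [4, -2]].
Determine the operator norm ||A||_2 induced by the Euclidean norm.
||A||_2 = sqrt((45 + sqrt(1625))/2) ≈ 6.5311 (= sqrt(largest eigenvalue of A^T A))

||A||_2 = sigma_max(A) = sqrt(lambda_max(A^T A)). Form the symmetric matrix M = A^T A =
[[41, -8],
 [-8, 4]].
Its characteristic polynomial (trace, determinant of M give the coefficients) is
  p(λ) = det(λ I - M) = λ^2 - 45λ + 100.
For λ^2 - 45λ + 100 the discriminant is 1625. It is nonnegative but not a perfect square, so the roots are real and irrational: λ = (45 ± sqrt(1625))/2 ≈ 42.6556, 2.3444.
So the eigenvalues of A^T A are ≈ 2.3444, 42.6556 (all ≥ 0, as they must be for A^T A). The largest is λ_max = (45 + sqrt(1625))/2 ≈ 42.6556, hence ||A||_2 = sqrt(λ_max) = sqrt((45 + sqrt(1625))/2) ≈ 6.5311.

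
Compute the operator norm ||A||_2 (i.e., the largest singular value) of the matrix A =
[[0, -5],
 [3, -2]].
||A||_2 = sqrt((38 + sqrt(544))/2) ≈ 5.5373 (= sqrt(largest eigenvalue of A^T A))

||A||_2 = sigma_max(A) = sqrt(lambda_max(A^T A)). Form the symmetric matrix M = A^T A =
[[9, -6],
 [-6, 29]].
Its characteristic polynomial (trace, determinant of M give the coefficients) is
  p(λ) = det(λ I - M) = λ^2 - 38λ + 225.
For λ^2 - 38λ + 225 the discriminant is 544. It is nonnegative but not a perfect square, so the roots are real and irrational: λ = (38 ± sqrt(544))/2 ≈ 30.6619, 7.3381.
So the eigenvalues of A^T A are ≈ 7.3381, 30.6619 (all ≥ 0, as they must be for A^T A). The largest is λ_max = (38 + sqrt(544))/2 ≈ 30.6619, hence ||A||_2 = sqrt(λ_max) = sqrt((38 + sqrt(544))/2) ≈ 5.5373.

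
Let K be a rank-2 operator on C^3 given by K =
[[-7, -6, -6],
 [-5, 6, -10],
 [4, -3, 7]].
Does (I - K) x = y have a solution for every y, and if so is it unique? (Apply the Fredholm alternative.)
(I - K) is invertible (det(I - K) = -90 ≠ 0), so for every y in C^3 the equation (I - K) x = y has a unique solution.

K has rank 2 and factors as K = U V^T = u1 v1^T + u2 v2^T with u1 = (-3, -1, 1), v1 = (2, 3, 1), u2 = (-1, -3, 2), v2 = (1, -3, 3) (multiplying out reproduces the displayed K). The nonzero eigenvalues of U V^T coincide with those of the 2 x 2 matrix G = V^T U = [[v1·u1, v1·u2], [v2·u1, v2·u2]] = [[-8, -9], [3, 14]], and by the Sylvester determinant identity det(I_3 - U V^T) = det(I_2 - V^T U) = det([[9, 9], [-3, -13]]) = (9)(-13) - (9)(-3) = -90. (Direct check: I - K =
[[8, 6, 6],
 [5, -5, 10],
 [-4, 3, -6]]
has determinant -90.) The finite-dimensional Fredholm alternative says: either (I - K) is invertible, or ker(I - K) ≠ {0} and then range(I - K) = ker((I - K)^*)^⊥, with dim ker(I - K) = dim ker((I - K)^*). Since det(I - K) ≠ 0, 1 is not an eigenvalue of K and ker(I - K) = {0}, so we are in the first case: for every y there is a unique x = (I - K)^(-1) y. (Explicitly, by the Woodbury identity, (I - U V^T)^(-1) = I + U (I_2 - G)^(-1) V^T.)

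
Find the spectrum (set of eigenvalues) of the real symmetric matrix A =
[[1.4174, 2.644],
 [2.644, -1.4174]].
sigma(A) ≈ {-3, 3}

A is real symmetric, so its spectrum consists of real eigenvalues. Expanding the characteristic polynomial of the displayed matrix gives
  det(λ I - A) = p(λ) = λ^2 + (0)λ + (-9).
Solving p(λ) = 0 yields eigenvalues ≈ -3, 3. (A is shown rounded to 4 decimals, so these recover the underlying integer eigenvalues to within that precision.)
Verification: the trace of A = 0 equals the sum of eigenvalues 0, and det(A) ≈ -8.9998 matches the eigenvalue product -9.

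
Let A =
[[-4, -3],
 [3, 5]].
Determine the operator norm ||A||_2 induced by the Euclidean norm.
||A||_2 = sqrt((59 + sqrt(2997))/2) ≈ 7.5414 (= sqrt(largest eigenvalue of A^T A))

||A||_2 = sigma_max(A) = sqrt(lambda_max(A^T A)). Form the symmetric matrix M = A^T A =
[[25, 27],
 [27, 34]].
Its characteristic polynomial (trace, determinant of M give the coefficients) is
  p(λ) = det(λ I - M) = λ^2 - 59λ + 121.
For λ^2 - 59λ + 121 the discriminant is 2997. It is nonnegative but not a perfect square, so the roots are real and irrational: λ = (59 ± sqrt(2997))/2 ≈ 56.8724, 2.1276.
So the eigenvalues of A^T A are ≈ 2.1276, 56.8724 (all ≥ 0, as they must be for A^T A). The largest is λ_max = (59 + sqrt(2997))/2 ≈ 56.8724, hence ||A||_2 = sqrt(λ_max) = sqrt((59 + sqrt(2997))/2) ≈ 7.5414.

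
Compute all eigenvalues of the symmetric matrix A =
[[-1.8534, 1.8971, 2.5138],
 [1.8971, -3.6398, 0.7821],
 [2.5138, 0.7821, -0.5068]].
sigma(A) ≈ {-5, -3, 2}

A is real symmetric, so its spectrum consists of real eigenvalues. Expanding the characteristic polynomial of the displayed matrix gives
  det(λ I - A) = p(λ) = λ^3 + (6)λ^2 + (-1)λ + (-29.9989).
Solving p(λ) = 0 yields eigenvalues ≈ -5, -3, 2. (A is shown rounded to 4 decimals, so these recover the underlying integer eigenvalues to within that precision.)
Verification: the trace of A = -6 equals the sum of eigenvalues -6, and det(A) ≈ 29.9989 matches the eigenvalue product 30.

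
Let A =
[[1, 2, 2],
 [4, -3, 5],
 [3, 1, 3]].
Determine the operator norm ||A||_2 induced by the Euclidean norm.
||A||_2 ≈ 8.1091 (= sqrt(largest eigenvalue of A^T A))

||A||_2 = sigma_max(A) = sqrt(lambda_max(A^T A)). Form the symmetric matrix M = A^T A =
[[26, -7, 31],
 [-7, 14, -8],
 [31, -8, 38]].
Its characteristic polynomial (trace, sum of principal 2x2 minors, determinant of M give the coefficients) is
  p(λ) = det(λ I - M) = λ^3 - 78λ^2 + 810λ - 324.
No integer candidate from the rational root theorem (±divisors of 324) is a root, so the roots are irrational. The cubic discriminant is Δ = 1616560416 > 0, so there are three distinct real roots. p(0) = -324 and p(1) = 409 have opposite signs, so a root lies in (0, 1); Newton's method refines it to λ ≈ 0.4166. p(11) = 479 and p(12) = -108 have opposite signs, so a root lies in (11, 12); Newton's method refines it to λ ≈ 11.8266. p(65) = -2599 and p(66) = 864 have opposite signs, so a root lies in (65, 66); Newton's method refines it to λ ≈ 65.7568. Check (Vieta): the three roots sum to 78, matching tr M = 78.
So the eigenvalues of A^T A are ≈ 0.4166, 11.8266, 65.7568 (all ≥ 0, as they must be for A^T A). The largest is λ_max ≈ 65.7568, hence ||A||_2 = sqrt(λ_max) ≈ 8.1091.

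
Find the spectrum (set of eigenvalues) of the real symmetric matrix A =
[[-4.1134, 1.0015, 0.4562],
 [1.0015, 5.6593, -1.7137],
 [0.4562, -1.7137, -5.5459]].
sigma(A) ≈ {-6, -4, 6}

A is real symmetric, so its spectrum consists of real eigenvalues. Expanding the characteristic polynomial of the displayed matrix gives
  det(λ I - A) = p(λ) = λ^3 + (4)λ^2 + (-36)λ + (-144.0017).
Solving p(λ) = 0 yields eigenvalues ≈ -6, -4, 6. (A is shown rounded to 4 decimals, so these recover the underlying integer eigenvalues to within that precision.)
Verification: the trace of A = -4 equals the sum of eigenvalues -4, and det(A) ≈ 144.0017 matches the eigenvalue product 144.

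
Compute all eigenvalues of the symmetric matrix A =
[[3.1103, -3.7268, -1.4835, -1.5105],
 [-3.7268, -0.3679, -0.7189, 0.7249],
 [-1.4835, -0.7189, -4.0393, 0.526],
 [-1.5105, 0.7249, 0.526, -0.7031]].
sigma(A) ≈ {-5, -2, -1, 6}

A is real symmetric, so its spectrum consists of real eigenvalues. Expanding the characteristic polynomial of the displayed matrix gives
  det(λ I - A) = p(λ) = λ^4 + (2)λ^3 + (-31)λ^2 + (-92.0017)λ + (-60).
Solving p(λ) = 0 yields eigenvalues ≈ -5, -2, -1, 6. (A is shown rounded to 4 decimals, so these recover the underlying integer eigenvalues to within that precision.)
Verification: the trace of A = -2 equals the sum of eigenvalues -2, and det(A) ≈ -60.0009 matches the eigenvalue product -60.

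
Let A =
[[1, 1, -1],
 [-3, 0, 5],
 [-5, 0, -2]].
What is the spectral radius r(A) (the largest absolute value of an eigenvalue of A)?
r(A) ≈ 3.972

The eigenvalues of A are the roots of its characteristic polynomial. With M = A (coefficients from the trace, the sum of principal 2x2 minors, and det A):
  p(λ) = det(λ I - M) = λ^3 + λ^2 - 4λ + 31.
No integer candidate from the rational root theorem (±divisors of 31) is a root, so the roots are irrational. The cubic discriminant is Δ = -28031 < 0, so there is one real root and a complex-conjugate pair. p(-4) = -1 and p(-3) = 25 have opposite signs, so a root lies in (-4, -3); Newton's method refines it to λ ≈ -3.972. Dividing out (λ - (-3.972)) leaves approximately λ^2 - 2.972λ + 7.8047. For λ^2 - 2.972λ + 7.8047 the discriminant is -22.386. It is negative, so the remaining roots are the complex-conjugate pair λ ≈ 1.486 ± 2.3657i. Their product equals the constant term, so |λ|^2 ≈ 7.8047 and |λ| ≈ 2.7937.
Thus the eigenvalues (to 4 decimals) are -3.972 (modulus 3.972); 1.486 ± 2.3657i (modulus 2.7937). The spectral radius is the largest modulus: r(A) ≈ 3.972. (Cross-check: r(A) ≤ ||A||_2 ≈ 6.249; equality holds whenever A is normal, though it can also hold for some non-normal A.)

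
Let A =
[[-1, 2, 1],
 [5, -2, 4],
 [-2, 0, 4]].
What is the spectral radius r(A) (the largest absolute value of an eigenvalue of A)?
r(A) ≈ 4.877

The eigenvalues of A are the roots of its characteristic polynomial. With M = A (coefficients from the trace, the sum of principal 2x2 minors, and det A):
  p(λ) = det(λ I - M) = λ^3 - λ^2 - 18λ + 52.
No integer candidate from the rational root theorem (±divisors of 52) is a root, so the roots are irrational. The cubic discriminant is Δ = -32300 < 0, so there is one real root and a complex-conjugate pair. p(-5) = -8 and p(-4) = 44 have opposite signs, so a root lies in (-5, -4); Newton's method refines it to λ ≈ -4.877. Dividing out (λ - (-4.877)) leaves approximately λ^2 - 5.877λ + 10.6623. For λ^2 - 5.877λ + 10.6623 the discriminant is -8.1098. It is negative, so the remaining roots are the complex-conjugate pair λ ≈ 2.9385 ± 1.4239i. Their product equals the constant term, so |λ|^2 ≈ 10.6623 and |λ| ≈ 3.2653.
Thus the eigenvalues (to 4 decimals) are -4.877 (modulus 4.877); 2.9385 ± 1.4239i (modulus 3.2653). The spectral radius is the largest modulus: r(A) ≈ 4.877. (Cross-check: r(A) ≤ ||A||_2 ≈ 6.8328; equality holds whenever A is normal, though it can also hold for some non-normal A.)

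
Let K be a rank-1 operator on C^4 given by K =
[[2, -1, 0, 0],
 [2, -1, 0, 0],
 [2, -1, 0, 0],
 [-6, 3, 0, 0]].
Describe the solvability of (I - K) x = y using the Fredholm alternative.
(I - K) is singular (det(I - K) = 0, i.e. 1 ∈ sigma(K)). (I - K) x = y is solvable iff y ⊥ ker((I - K)^*) = span{(2, -1, 0, 0)}, i.e. iff 2y_1 - y_2 = 0. When solvable, the solutions are x = y + c·(1, 1, 1, -3), c arbitrary (ker(I - K) = span{(1, 1, 1, -3)}, dimension 1).

K has rank 1, so it is an outer product K = u v^T: every row of K is a multiple of one row vector. Reading off the entries, u = (1, 1, 1, -3) and v = (2, -1, 0, 0) (row i of K equals u_i·v^T). A rank-one matrix u v^T satisfies K u = u (v·u) and kills the (3)-dimensional subspace v^⊥, so its characteristic polynomial is lambda^3 (lambda - v·u) with v·u = tr K = 1. Hence the eigenvalues of I - K are 1 (multiplicity 3) and 1 - (1) = 0, so det(I - K) = 0. (Direct check: I - K =
[[-1, 1, 0, 0],
 [-2, 2, 0, 0],
 [-2, 1, 1, 0],
 [6, -3, 0, 1]]
has determinant 0.) So 1 is an eigenvalue of K and (I - K) is not invertible. The finite-dimensional Fredholm alternative says: either (I - K) is invertible, or ker(I - K) ≠ {0} and then range(I - K) = ker((I - K)^*)^⊥, with dim ker(I - K) = dim ker((I - K)^*). We are in the second case, so we need both kernels. Kernel of I - K: (I - K) u = u - u (v·u) = u - u = 0, so ker(I - K) = span{u} = span{(1, 1, 1, -3)} (it is exactly 1-dimensional because rank(I - K) = 3). Kernel of the adjoint: K is real, so (I - K)^* = I - K^T = I - v u^T, and (I - v u^T) v = v - v (u·v) = 0; hence ker((I - K)^*) = span{v} = span{(2, -1, 0, 0)}. Therefore (I - K) x = y is solvable iff <y, v> = 0, i.e. iff 2y_1 - y_2 = 0. When this holds, K y = u (v·y) = 0, so (I - K) y = y and x = y is a particular solution; the full solution set is the line x = y + c·u = y + c·(1, 1, 1, -3), c ∈ C.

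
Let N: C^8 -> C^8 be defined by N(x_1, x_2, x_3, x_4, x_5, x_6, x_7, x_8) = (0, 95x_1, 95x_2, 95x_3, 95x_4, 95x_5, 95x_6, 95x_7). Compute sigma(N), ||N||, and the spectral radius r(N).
sigma(N) = {0}; ||N|| = 95; r(N) = 0. (N is nilpotent with N^8 = 0.)

On C^8, N is a strictly lower-triangular matrix with 95 on the subdiagonal and zeros elsewhere, so its characteristic polynomial is lambda^8 and every eigenvalue is 0: sigma(N) = {0}. For the operator norm, N e_i = 95e_{i+1} for i = 1, ..., 7 and N e_8 = 0, so the singular values of N are 95 (with multiplicity 7) and 0; hence ||N|| = 95. The spectral radius r(N) = max|lambda| = 0. Note ||N|| > r(N) — characteristic of non-normal nilpotent operators. Indeed N^8 = 0.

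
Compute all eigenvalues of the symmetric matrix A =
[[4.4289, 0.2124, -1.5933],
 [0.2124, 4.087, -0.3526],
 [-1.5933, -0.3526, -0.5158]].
sigma(A) ≈ {-1, 4, 5}

A is real symmetric, so its spectrum consists of real eigenvalues. Expanding the characteristic polynomial of the displayed matrix gives
  det(λ I - A) = p(λ) = λ^3 + (-8)λ^2 + (11)λ + (20).
Solving p(λ) = 0 yields eigenvalues ≈ -1, 4, 5. (A is shown rounded to 4 decimals, so these recover the underlying integer eigenvalues to within that precision.)
Verification: the trace of A = 8 equals the sum of eigenvalues 8, and det(A) ≈ -20.0004 matches the eigenvalue product -20.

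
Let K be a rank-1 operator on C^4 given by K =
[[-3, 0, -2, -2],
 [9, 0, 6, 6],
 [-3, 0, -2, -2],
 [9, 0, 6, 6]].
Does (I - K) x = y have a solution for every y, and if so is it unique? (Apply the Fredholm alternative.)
(I - K) is singular (det(I - K) = 0, i.e. 1 ∈ sigma(K)). (I - K) x = y is solvable iff y ⊥ ker((I - K)^*) = span{(-3, 0, -2, -2)}, i.e. iff -3y_1 - 2y_3 - 2y_4 = 0. When solvable, the solutions are x = y + c·(1, -3, 1, -3), c arbitrary (ker(I - K) = span{(1, -3, 1, -3)}, dimension 1).

K has rank 1, so it is an outer product K = u v^T: every row of K is a multiple of one row vector. Reading off the entries, u = (1, -3, 1, -3) and v = (-3, 0, -2, -2) (row i of K equals u_i·v^T). A rank-one matrix u v^T satisfies K u = u (v·u) and kills the (3)-dimensional subspace v^⊥, so its characteristic polynomial is lambda^3 (lambda - v·u) with v·u = tr K = 1. Hence the eigenvalues of I - K are 1 (multiplicity 3) and 1 - (1) = 0, so det(I - K) = 0. (Direct check: I - K =
[[4, 0, 2, 2],
 [-9, 1, -6, -6],
 [3, 0, 3, 2],
 [-9, 0, -6, -5]]
has determinant 0.) So 1 is an eigenvalue of K and (I - K) is not invertible. The finite-dimensional Fredholm alternative says: either (I - K) is invertible, or ker(I - K) ≠ {0} and then range(I - K) = ker((I - K)^*)^⊥, with dim ker(I - K) = dim ker((I - K)^*). We are in the second case, so we need both kernels. Kernel of I - K: (I - K) u = u - u (v·u) = u - u = 0, so ker(I - K) = span{u} = span{(1, -3, 1, -3)} (it is exactly 1-dimensional because rank(I - K) = 3). Kernel of the adjoint: K is real, so (I - K)^* = I - K^T = I - v u^T, and (I - v u^T) v = v - v (u·v) = 0; hence ker((I - K)^*) = span{v} = span{(-3, 0, -2, -2)}. Therefore (I - K) x = y is solvable iff <y, v> = 0, i.e. iff -3y_1 - 2y_3 - 2y_4 = 0. When this holds, K y = u (v·y) = 0, so (I - K) y = y and x = y is a particular solution; the full solution set is the line x = y + c·u = y + c·(1, -3, 1, -3), c ∈ C.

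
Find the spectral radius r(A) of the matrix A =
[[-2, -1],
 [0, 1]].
r(A) = 2

The eigenvalues of A are the roots of its characteristic polynomial. With M = A (coefficients from the trace and determinant):
  p(λ) = det(λ I - M) = λ^2 + λ - 2.
For λ^2 + λ - 2 the discriminant is 9. It is a perfect square (3^2), so the roots are rational: λ = (-1 ± 3)/2 = 1, -2.
Thus the eigenvalues (to 4 decimals) are 1 (modulus 1); -2 (modulus 2). The spectral radius is the largest modulus: r(A) = 2. (Cross-check: r(A) ≤ ||A||_2 ≈ 2.2882; equality holds whenever A is normal, though it can also hold for some non-normal A.)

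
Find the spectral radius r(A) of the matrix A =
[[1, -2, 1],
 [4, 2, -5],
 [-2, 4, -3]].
r(A) ≈ 4.8152

The eigenvalues of A are the roots of its characteristic polynomial. With M = A (coefficients from the trace, the sum of principal 2x2 minors, and det A):
  p(λ) = det(λ I - M) = λ^3 + 23λ + 10.
No integer candidate from the rational root theorem (±divisors of 10) is a root, so the roots are irrational. The cubic discriminant is Δ = -51368 < 0, so there is one real root and a complex-conjugate pair. p(-1) = -14 and p(0) = 10 have opposite signs, so a root lies in (-1, 0); Newton's method refines it to λ ≈ -0.4313. Dividing out (λ - (-0.4313)) leaves approximately λ^2 - 0.4313λ + 23.186. For λ^2 - 0.4313λ + 23.186 the discriminant is -92.558. It is negative, so the remaining roots are the complex-conjugate pair λ ≈ 0.2156 ± 4.8104i. Their product equals the constant term, so |λ|^2 ≈ 23.186 and |λ| ≈ 4.8152.
Thus the eigenvalues (to 4 decimals) are -0.4313 (modulus 0.4313); 0.2156 ± 4.8104i (modulus 4.8152). The spectral radius is the largest modulus: r(A) ≈ 4.8152. (Cross-check: r(A) ≤ ||A||_2 ≈ 7.5157; equality holds whenever A is normal, though it can also hold for some non-normal A.)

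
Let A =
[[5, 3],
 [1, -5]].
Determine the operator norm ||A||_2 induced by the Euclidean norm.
||A||_2 = sqrt((60 + sqrt(464))/2) ≈ 6.3852 (= sqrt(largest eigenvalue of A^T A))

||A||_2 = sigma_max(A) = sqrt(lambda_max(A^T A)). Form the symmetric matrix M = A^T A =
[[26, 10],
 [10, 34]].
Its characteristic polynomial (trace, determinant of M give the coefficients) is
  p(λ) = det(λ I - M) = λ^2 - 60λ + 784.
For λ^2 - 60λ + 784 the discriminant is 464. It is nonnegative but not a perfect square, so the roots are real and irrational: λ = (60 ± sqrt(464))/2 ≈ 40.7703, 19.2297.
So the eigenvalues of A^T A are ≈ 19.2297, 40.7703 (all ≥ 0, as they must be for A^T A). The largest is λ_max = (60 + sqrt(464))/2 ≈ 40.7703, hence ||A||_2 = sqrt(λ_max) = sqrt((60 + sqrt(464))/2) ≈ 6.3852.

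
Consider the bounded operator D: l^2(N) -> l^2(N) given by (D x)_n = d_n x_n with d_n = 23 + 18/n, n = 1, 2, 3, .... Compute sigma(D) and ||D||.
sigma(D) = {23 + 18/n : n ≥ 1} ∪ {23}; ||D|| = 41

A bounded diagonal operator on l^2 with diagonal entries d_n has spectrum equal to the closure of {d_n : n ≥ 1}: every d_n is an eigenvalue (with eigenvector e_n), so {d_n} ⊂ sigma(D); the spectrum is closed, so its closure is too; and for lambda not in the closure, (D - lambda I) has bounded inverse (the diagonal entries 1/(d_n - lambda) are bounded). For our sequence d_n = 23 + 18/n, n = 1, 2, 3, ...:
  - {d_n} = {23 + 18/n : n ≥ 1}; the only limit point is 23
  - closure = {23 + 18/n : n ≥ 1} ∪ {23}
For the norm: a diagonal operator has ||D|| = sup_n |d_n|. Here d_n = 23 + 18/n is positive and decreasing, so sup_n |d_n| = d_1 = 23 + 18 = 41. So ||D|| = 41.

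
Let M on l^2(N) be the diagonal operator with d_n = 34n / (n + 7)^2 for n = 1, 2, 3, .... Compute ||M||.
||M|| = 17/14 (attained at n = 7)

For M diagonal, ||M|| = sup_n |d_n|. Treat f(x) = 34x / (x + 7)^2 for real x > 0. By the quotient rule, f'(x) = 34(7 - x)/(x + 7)^3, which is positive for x < 7 and negative for x > 7. So f has a unique maximum at x = 7, and since 7 is a positive integer, the supremum over n ≥ 1 is attained at n = 7: d_7 = 34·7/(7 + 7)^2 = 34·7/196 = 17/14. Hence ||M|| = 17/14.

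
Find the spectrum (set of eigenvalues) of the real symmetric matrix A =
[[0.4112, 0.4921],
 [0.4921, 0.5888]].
sigma(A) ≈ {0, 1}

A is real symmetric, so its spectrum consists of real eigenvalues. Expanding the characteristic polynomial of the displayed matrix gives
  det(λ I - A) = p(λ) = λ^2 + (-1)λ + (0).
Solving p(λ) = 0 yields eigenvalues ≈ 0, 1. (A is shown rounded to 4 decimals, so these recover the underlying integer eigenvalues to within that precision.)
Verification: the trace of A = 1 equals the sum of eigenvalues 1, and det(A) ≈ -0.0000 matches the eigenvalue product 0.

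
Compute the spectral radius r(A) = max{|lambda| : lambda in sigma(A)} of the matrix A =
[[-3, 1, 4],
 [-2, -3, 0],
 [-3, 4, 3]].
r(A) ≈ 3.9651

The eigenvalues of A are the roots of its characteristic polynomial. With M = A (coefficients from the trace, the sum of principal 2x2 minors, and det A):
  p(λ) = det(λ I - M) = λ^3 + 3λ^2 + 5λ + 35.
No integer candidate from the rational root theorem (±divisors of 35) is a root, so the roots are irrational. The cubic discriminant is Δ = -27680 < 0, so there is one real root and a complex-conjugate pair. p(-4) = -1 and p(-3) = 20 have opposite signs, so a root lies in (-4, -3); Newton's method refines it to λ ≈ -3.9651. Dividing out (λ - (-3.9651)) leaves approximately λ^2 - 0.9651λ + 8.8269. For λ^2 - 0.9651λ + 8.8269 the discriminant is -34.3762. It is negative, so the remaining roots are the complex-conjugate pair λ ≈ 0.4826 ± 2.9316i. Their product equals the constant term, so |λ|^2 ≈ 8.8269 and |λ| ≈ 2.971.
Thus the eigenvalues (to 4 decimals) are -3.9651 (modulus 3.9651); 0.4826 ± 2.9316i (modulus 2.971). The spectral radius is the largest modulus: r(A) ≈ 3.9651. (Cross-check: r(A) ≤ ||A||_2 ≈ 7.4486; equality holds whenever A is normal, though it can also hold for some non-normal A.)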